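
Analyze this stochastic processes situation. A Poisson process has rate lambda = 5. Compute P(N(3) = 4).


P(N(t)=k) = (lambda*t)^k * exp(-lambda*t) / k!
lambda*t = 15
= 15^4 * exp(-15) / 4!
= 50625 * 3.0590e-07 / 24
= 6.4526e-04

6.4526e-04


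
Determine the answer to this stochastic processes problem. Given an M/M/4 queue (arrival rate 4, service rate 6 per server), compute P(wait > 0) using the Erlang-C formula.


a = lambda/mu = 0.6667
rho = a/c = 0.1667
Erlang-C formula applied:
C(c,a) = 0.0051

0.0051


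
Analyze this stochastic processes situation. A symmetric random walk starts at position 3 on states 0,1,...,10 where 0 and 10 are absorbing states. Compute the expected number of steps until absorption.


For symmetric RW on 0,...,N with absorbing barriers, E(i) = i*(N-i)
E(3) = 3 * 7 = 21

21


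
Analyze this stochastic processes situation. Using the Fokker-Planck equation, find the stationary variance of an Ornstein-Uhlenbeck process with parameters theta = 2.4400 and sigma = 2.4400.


Stationary variance = sigma^2 / (2*theta)
= 2.4400^2 / (2*2.4400)
= 5.9536 / 4.8800
= 1.2200

1.2200


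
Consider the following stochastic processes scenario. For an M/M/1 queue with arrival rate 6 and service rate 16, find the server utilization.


rho = lambda/mu
= 6/16
= 0.3750

0.3750


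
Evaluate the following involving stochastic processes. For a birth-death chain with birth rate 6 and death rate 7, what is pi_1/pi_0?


For birth-death process, pi_n/pi_0 = (lambda/mu)^n
= (6/7)^1
= 0.8571

0.8571


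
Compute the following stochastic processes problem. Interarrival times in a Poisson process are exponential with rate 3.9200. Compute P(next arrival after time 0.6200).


P(X > t) = exp(-lambda * t)
= exp(-3.9200 * 0.6200)
= exp(-2.4304) = 0.0880

0.0880


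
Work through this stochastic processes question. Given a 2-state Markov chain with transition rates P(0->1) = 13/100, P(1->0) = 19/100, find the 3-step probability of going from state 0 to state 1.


Computing P^3 by matrix multiplication.
P = [[0.8700, 0.1300], [0.1900, 0.8100]]
After raising P to the power 3:
P^3(0,1) = 0.2785

0.2785


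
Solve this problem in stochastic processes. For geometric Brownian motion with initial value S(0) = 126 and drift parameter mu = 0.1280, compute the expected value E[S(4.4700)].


E[S(t)] = S(0) * exp(mu * t)
= 126 * exp(0.1280 * 4.4700)
= 126 * 1.7721
= 223.2834

223.2834


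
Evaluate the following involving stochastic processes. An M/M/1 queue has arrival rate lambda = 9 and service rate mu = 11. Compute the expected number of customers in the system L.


rho = 9/11 = 0.8182
L = rho/(1-rho)
= 0.8182/0.1818
= 4.5000

4.5000


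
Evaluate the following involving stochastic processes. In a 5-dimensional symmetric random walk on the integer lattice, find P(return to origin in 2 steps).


P(return in 2 steps) = P(reverse first step) = 1/(2d)
= 1/10
= 0.1000

0.1000


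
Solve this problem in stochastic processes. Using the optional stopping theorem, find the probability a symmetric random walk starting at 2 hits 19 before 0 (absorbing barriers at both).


By optional stopping theorem: E(M at tau) = M(0) = 2
P(hit 19)*19 + P(hit 0)*0 = 2
P(hit 19) = (2 - 0)/(19 - 0) = 2/19 = 0.1053

0.1053


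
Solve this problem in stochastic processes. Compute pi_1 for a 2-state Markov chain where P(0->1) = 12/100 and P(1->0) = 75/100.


Stationary distribution: pi_0 = p10/(p01+p10), pi_1 = p01/(p01+p10)
p01 = 0.1200, p10 = 0.7500
pi_1 = 0.1379

0.1379


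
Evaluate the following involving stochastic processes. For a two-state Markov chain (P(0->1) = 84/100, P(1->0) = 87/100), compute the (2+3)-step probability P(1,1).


P^5 = P^2 * P^3
Computing via matrix multiplication of the transition matrix.
Entry (1,1) of P^5 = 0.3994

0.3994


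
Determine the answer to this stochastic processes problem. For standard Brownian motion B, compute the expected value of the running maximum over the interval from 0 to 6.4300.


E(max B(s)) = sqrt(2t/pi)
= sqrt(2*6.4300/pi)
= sqrt(4.0935)
= 2.0232

2.0232


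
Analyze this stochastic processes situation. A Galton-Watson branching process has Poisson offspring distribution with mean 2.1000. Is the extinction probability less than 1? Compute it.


Since mu = 2.1000 > 1, extinction prob q < 1.
Solve s = exp(mu*(s-1)) iteratively.
q = 0.1779

0.1779


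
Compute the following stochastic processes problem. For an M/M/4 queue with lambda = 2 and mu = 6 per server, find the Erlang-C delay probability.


a = lambda/mu = 0.3333
rho = a/c = 0.0833
Erlang-C formula applied:
C(c,a) = 4.0209e-04

4.0209e-04


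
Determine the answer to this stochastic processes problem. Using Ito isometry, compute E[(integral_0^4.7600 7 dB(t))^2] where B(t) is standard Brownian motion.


By Ito isometry: E[(int f dB)^2] = int f^2 dt
= 7^2 * 4.7600
= 49 * 4.7600 = 233.2400

233.2400


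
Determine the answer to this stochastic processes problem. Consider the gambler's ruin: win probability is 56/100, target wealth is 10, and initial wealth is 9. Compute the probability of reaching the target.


Gambler's ruin formula:
r = q/p = 0.4400/0.5600 = 0.7857
P(win) = (1 - r^i)/(1 - r^N)
= (1 - 0.7857^9)/(1 - 0.7857^10)
= 0.9731

0.9731


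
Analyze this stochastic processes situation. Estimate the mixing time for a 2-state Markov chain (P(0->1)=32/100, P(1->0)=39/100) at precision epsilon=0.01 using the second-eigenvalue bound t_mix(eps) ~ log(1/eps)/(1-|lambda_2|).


lambda_2 = |1 - p01 - p10| = |1 - 0.3200 - 0.3900| = 0.2900
t_mix ~ log(1/eps)/(1 - |lambda_2|)
= log(100)/(1 - 0.2900) = 4.6052/0.7100
= 6.4862

6.4862


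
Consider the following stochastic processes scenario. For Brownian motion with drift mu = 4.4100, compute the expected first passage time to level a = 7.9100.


Expected first passage time = a/mu
= 7.9100/4.4100
= 1.7937

1.7937


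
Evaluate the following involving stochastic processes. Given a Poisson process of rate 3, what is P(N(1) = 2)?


P(N(t)=k) = (lambda*t)^k * exp(-lambda*t) / k!
lambda*t = 3
= 3^2 * exp(-3) / 2!
= 9 * 0.0498 / 2
= 0.2240

0.2240


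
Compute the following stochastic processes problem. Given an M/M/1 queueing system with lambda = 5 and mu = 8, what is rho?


rho = lambda/mu
= 5/8
= 0.6250

0.6250


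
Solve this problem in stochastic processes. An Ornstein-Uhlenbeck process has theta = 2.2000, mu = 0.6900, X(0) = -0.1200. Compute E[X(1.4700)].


E[X(t)] = mu + (X(0) - mu)*exp(-theta*t)
= 0.6900 + (-0.1200 - 0.6900)*exp(-2.2000*1.4700)
= 0.6900 + -0.8100 * 0.0394
= 0.6581

0.6581


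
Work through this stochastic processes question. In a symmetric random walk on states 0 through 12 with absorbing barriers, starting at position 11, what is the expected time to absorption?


For symmetric RW on 0,...,N with absorbing barriers, E(i) = i*(N-i)
E(11) = 11 * 1 = 11

11


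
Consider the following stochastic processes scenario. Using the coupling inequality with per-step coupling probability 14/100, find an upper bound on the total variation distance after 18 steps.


TV distance bound <= (1-delta)^n
= (1 - 0.1400)^18
= 0.8600^18
= 0.0662

0.0662


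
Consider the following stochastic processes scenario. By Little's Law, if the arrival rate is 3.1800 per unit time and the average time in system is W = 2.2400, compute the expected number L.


Little's Law: L = lambda * W
= 3.1800 * 2.2400
= 7.1232

7.1232


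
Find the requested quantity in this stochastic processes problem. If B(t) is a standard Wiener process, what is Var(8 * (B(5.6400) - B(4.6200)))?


Var(alpha*(B(t)-B(s))) = alpha^2 * (t-s)
= 8^2 * (5.6400 - 4.6200)
= 64 * 1.0200
= 65.2800

65.2800


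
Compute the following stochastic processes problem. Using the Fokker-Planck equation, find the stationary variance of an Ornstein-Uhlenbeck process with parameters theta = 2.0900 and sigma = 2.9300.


Stationary variance = sigma^2 / (2*theta)
= 2.9300^2 / (2*2.0900)
= 8.5849 / 4.1800
= 2.0538

2.0538


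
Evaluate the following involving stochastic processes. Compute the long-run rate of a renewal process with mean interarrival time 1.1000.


Long-run renewal rate = 1/E(X)
= 1/1.1000
= 0.9091

0.9091


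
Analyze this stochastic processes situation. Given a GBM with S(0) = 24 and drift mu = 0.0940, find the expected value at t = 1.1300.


E[S(t)] = S(0) * exp(mu * t)
= 24 * exp(0.0940 * 1.1300)
= 24 * 1.1121
= 26.6896

26.6896


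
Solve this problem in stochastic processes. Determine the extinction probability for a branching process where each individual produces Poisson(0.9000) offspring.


Since mu = 0.9000 <= 1, extinction probability = 1.

1.0000


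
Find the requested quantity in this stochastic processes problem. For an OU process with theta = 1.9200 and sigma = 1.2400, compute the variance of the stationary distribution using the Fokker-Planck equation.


Stationary variance = sigma^2 / (2*theta)
= 1.2400^2 / (2*1.9200)
= 1.5376 / 3.8400
= 0.4004

0.4004


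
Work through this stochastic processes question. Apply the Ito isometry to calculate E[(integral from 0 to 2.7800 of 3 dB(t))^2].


By Ito isometry: E[(int f dB)^2] = int f^2 dt
= 3^2 * 2.7800
= 9 * 2.7800 = 25.0200

25.0200


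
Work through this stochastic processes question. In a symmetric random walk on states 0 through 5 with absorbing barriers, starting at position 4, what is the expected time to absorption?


For symmetric RW on 0,...,N with absorbing barriers, E(i) = i*(N-i)
E(4) = 4 * 1 = 4

4


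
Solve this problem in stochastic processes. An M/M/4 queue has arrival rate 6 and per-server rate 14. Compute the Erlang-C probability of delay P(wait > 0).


a = lambda/mu = 0.4286
rho = a/c = 0.1071
Erlang-C formula applied:
C(c,a) = 0.0010

0.0010


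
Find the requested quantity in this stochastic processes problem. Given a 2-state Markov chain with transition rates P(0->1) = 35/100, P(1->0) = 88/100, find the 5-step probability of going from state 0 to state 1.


Computing P^5 by matrix multiplication.
P = [[0.6500, 0.3500], [0.8800, 0.1200]]
After raising P to the power 5:
P^5(0,1) = 0.2847

0.2847


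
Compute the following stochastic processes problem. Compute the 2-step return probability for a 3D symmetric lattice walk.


P(return in 2 steps) = P(reverse first step) = 1/(2d)
= 1/6
= 0.1667

0.1667


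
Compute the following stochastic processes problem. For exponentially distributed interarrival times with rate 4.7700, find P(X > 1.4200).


P(X > t) = exp(-lambda * t)
= exp(-4.7700 * 1.4200)
= exp(-6.7734) = 0.0011

0.0011


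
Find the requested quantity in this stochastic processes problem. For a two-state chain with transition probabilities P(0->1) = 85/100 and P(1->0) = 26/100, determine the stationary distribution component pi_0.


Stationary distribution: pi_0 = p10/(p01+p10), pi_1 = p01/(p01+p10)
p01 = 0.8500, p10 = 0.2600
pi_0 = 0.2342

0.2342


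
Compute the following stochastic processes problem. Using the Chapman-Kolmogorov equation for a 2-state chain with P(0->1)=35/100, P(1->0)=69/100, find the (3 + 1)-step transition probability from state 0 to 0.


P^4 = P^3 * P^1
Computing via matrix multiplication of the transition matrix.
Entry (0,0) of P^4 = 0.6635

0.6635


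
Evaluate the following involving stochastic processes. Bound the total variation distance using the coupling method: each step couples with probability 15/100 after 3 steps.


TV distance bound <= (1-delta)^n
= (1 - 0.1500)^3
= 0.8500^3
= 0.6141

0.6141


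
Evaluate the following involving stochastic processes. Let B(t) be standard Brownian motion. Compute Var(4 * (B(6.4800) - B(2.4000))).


Var(alpha*(B(t)-B(s))) = alpha^2 * (t-s)
= 4^2 * (6.4800 - 2.4000)
= 16 * 4.0800
= 65.2800

65.2800


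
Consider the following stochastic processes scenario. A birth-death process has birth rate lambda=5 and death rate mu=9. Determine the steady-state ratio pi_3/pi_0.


For birth-death process, pi_n/pi_0 = (lambda/mu)^n
= (5/9)^3
= 0.1715

0.1715


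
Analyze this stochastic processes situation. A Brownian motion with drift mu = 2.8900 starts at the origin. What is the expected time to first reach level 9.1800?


Expected first passage time = a/mu
= 9.1800/2.8900
= 3.1765

3.1765


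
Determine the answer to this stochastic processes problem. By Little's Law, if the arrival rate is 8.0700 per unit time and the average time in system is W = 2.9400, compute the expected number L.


Little's Law: L = lambda * W
= 8.0700 * 2.9400
= 23.7258

23.7258


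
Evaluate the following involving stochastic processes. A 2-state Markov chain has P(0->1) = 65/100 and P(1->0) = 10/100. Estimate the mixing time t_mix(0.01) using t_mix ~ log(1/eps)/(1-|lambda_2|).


lambda_2 = |1 - p01 - p10| = |1 - 0.6500 - 0.1000| = 0.2500
t_mix ~ log(1/eps)/(1 - |lambda_2|)
= log(100)/(1 - 0.2500) = 4.6052/0.7500
= 6.1402

6.1402


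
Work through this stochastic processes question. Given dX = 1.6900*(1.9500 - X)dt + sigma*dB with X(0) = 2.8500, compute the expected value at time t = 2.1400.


E[X(t)] = mu + (X(0) - mu)*exp(-theta*t)
= 1.9500 + (2.8500 - 1.9500)*exp(-1.6900*2.1400)
= 1.9500 + 0.9000 * 0.0269
= 1.9742

1.9742


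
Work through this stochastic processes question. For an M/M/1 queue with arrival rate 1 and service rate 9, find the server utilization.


rho = lambda/mu
= 1/9
= 0.1111

0.1111


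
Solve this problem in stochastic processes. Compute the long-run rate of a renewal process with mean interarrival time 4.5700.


Long-run renewal rate = 1/E(X)
= 1/4.5700
= 0.2188

0.2188


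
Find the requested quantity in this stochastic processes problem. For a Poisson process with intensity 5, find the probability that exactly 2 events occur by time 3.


P(N(t)=k) = (lambda*t)^k * exp(-lambda*t) / k!
lambda*t = 15
= 15^2 * exp(-15) / 2!
= 225 * 3.0590e-07 / 2
= 3.4414e-05

3.4414e-05


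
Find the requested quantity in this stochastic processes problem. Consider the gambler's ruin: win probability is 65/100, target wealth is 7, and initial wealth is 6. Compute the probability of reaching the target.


Gambler's ruin formula:
r = q/p = 0.3500/0.6500 = 0.5385
P(win) = (1 - r^i)/(1 - r^N)
= (1 - 0.5385^6)/(1 - 0.5385^7)
= 0.9886

0.9886


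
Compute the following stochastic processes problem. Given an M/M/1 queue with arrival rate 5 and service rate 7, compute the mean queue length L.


rho = 5/7 = 0.7143
L = rho/(1-rho)
= 0.7143/0.2857
= 2.5000

2.5000


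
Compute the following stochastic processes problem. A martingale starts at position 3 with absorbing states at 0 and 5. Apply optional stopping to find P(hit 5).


By optional stopping theorem: E(M at tau) = M(0) = 3
P(hit 5)*5 + P(hit 0)*0 = 3
P(hit 5) = (3 - 0)/(5 - 0) = 3/5 = 0.6000

0.6000


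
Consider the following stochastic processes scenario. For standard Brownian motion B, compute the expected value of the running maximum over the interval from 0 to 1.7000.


E(max B(s)) = sqrt(2t/pi)
= sqrt(2*1.7000/pi)
= sqrt(1.0823)
= 1.0403

1.0403


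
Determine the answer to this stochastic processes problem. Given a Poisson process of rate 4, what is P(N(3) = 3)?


P(N(t)=k) = (lambda*t)^k * exp(-lambda*t) / k!
lambda*t = 12
= 12^3 * exp(-12) / 3!
= 1728 * 6.1442e-06 / 6
= 0.0018

0.0018


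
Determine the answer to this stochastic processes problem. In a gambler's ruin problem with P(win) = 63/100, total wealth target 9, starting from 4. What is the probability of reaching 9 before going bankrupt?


Gambler's ruin formula:
r = q/p = 0.3700/0.6300 = 0.5873
P(win) = (1 - r^i)/(1 - r^N)
= (1 - 0.5873^4)/(1 - 0.5873^9)
= 0.8884

0.8884


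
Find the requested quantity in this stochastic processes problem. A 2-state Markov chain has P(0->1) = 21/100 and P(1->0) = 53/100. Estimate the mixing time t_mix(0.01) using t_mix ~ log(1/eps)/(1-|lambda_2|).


lambda_2 = |1 - p01 - p10| = |1 - 0.2100 - 0.5300| = 0.2600
t_mix ~ log(1/eps)/(1 - |lambda_2|)
= log(100)/(1 - 0.2600) = 4.6052/0.7400
= 6.2232

6.2232


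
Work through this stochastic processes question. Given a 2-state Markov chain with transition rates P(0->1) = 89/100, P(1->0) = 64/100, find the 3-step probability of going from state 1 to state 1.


Computing P^3 by matrix multiplication.
P = [[0.1100, 0.8900], [0.6400, 0.3600]]
After raising P to the power 3:
P^3(1,1) = 0.5194

0.5194


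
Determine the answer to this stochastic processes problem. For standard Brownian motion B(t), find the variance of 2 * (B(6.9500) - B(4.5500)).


Var(alpha*(B(t)-B(s))) = alpha^2 * (t-s)
= 2^2 * (6.9500 - 4.5500)
= 4 * 2.4000
= 9.6000

9.6000


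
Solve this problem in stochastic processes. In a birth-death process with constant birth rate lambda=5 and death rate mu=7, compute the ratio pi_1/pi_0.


For birth-death process, pi_n/pi_0 = (lambda/mu)^n
= (5/7)^1
= 0.7143

0.7143


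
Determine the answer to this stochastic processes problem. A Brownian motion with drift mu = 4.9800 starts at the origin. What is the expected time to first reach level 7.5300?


Expected first passage time = a/mu
= 7.5300/4.9800
= 1.5120

1.5120


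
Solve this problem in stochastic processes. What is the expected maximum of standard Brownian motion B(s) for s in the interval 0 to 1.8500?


E(max B(s)) = sqrt(2t/pi)
= sqrt(2*1.8500/pi)
= sqrt(1.1777)
= 1.0852

1.0852


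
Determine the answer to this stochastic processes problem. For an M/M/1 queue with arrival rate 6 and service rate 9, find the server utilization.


rho = lambda/mu
= 6/9
= 0.6667

0.6667


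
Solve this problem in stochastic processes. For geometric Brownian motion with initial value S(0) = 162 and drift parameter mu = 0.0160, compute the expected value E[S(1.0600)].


E[S(t)] = S(0) * exp(mu * t)
= 162 * exp(0.0160 * 1.0600)
= 162 * 1.0171
= 164.7710

164.7710


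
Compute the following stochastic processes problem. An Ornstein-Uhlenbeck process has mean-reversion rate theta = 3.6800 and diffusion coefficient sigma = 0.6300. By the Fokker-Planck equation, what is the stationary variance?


Stationary variance = sigma^2 / (2*theta)
= 0.6300^2 / (2*3.6800)
= 0.3969 / 7.3600
= 0.0539

0.0539


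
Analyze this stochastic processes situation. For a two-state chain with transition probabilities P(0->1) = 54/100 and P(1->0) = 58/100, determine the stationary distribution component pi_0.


Stationary distribution: pi_0 = p10/(p01+p10), pi_1 = p01/(p01+p10)
p01 = 0.5400, p10 = 0.5800
pi_0 = 0.5179

0.5179


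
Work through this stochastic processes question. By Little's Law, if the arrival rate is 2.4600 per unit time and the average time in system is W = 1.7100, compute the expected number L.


Little's Law: L = lambda * W
= 2.4600 * 1.7100
= 4.2066

4.2066


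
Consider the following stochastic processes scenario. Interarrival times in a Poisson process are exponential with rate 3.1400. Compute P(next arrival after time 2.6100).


P(X > t) = exp(-lambda * t)
= exp(-3.1400 * 2.6100)
= exp(-8.1954) = 2.7592e-04

2.7592e-04


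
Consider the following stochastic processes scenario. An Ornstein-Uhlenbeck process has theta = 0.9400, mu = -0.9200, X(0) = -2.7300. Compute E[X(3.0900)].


E[X(t)] = mu + (X(0) - mu)*exp(-theta*t)
= -0.9200 + (-2.7300 - -0.9200)*exp(-0.9400*3.0900)
= -0.9200 + -1.8100 * 0.0548
= -1.0191

-1.0191


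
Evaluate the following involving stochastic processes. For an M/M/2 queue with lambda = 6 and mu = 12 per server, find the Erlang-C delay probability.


a = lambda/mu = 0.5000
rho = a/c = 0.2500
Erlang-C formula applied:
C(c,a) = 0.1000

0.1000


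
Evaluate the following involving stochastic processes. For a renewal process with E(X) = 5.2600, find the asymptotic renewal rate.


Long-run renewal rate = 1/E(X)
= 1/5.2600
= 0.1901

0.1901


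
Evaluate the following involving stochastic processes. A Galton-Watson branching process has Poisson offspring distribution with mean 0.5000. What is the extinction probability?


Since mu = 0.5000 <= 1, extinction probability = 1.

1.0000


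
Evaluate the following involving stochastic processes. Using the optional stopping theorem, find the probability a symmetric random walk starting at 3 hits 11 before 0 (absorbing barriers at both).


By optional stopping theorem: E(M at tau) = M(0) = 3
P(hit 11)*11 + P(hit 0)*0 = 3
P(hit 11) = (3 - 0)/(11 - 0) = 3/11 = 0.2727

0.2727


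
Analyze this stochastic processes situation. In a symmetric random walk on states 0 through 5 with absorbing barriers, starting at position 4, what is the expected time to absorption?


For symmetric RW on 0,...,N with absorbing barriers, E(i) = i*(N-i)
E(4) = 4 * 1 = 4

4


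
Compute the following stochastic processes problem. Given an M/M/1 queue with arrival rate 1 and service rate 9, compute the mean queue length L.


rho = 1/9 = 0.1111
L = rho/(1-rho)
= 0.1111/0.8889
= 0.1250

0.1250


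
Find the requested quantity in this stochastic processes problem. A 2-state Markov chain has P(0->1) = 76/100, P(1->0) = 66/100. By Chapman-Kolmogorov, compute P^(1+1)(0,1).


P^2 = P^1 * P^1
Computing via matrix multiplication of the transition matrix.
Entry (0,1) of P^2 = 0.4408

0.4408


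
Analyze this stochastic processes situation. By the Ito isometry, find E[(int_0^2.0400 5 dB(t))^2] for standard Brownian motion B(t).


By Ito isometry: E[(int f dB)^2] = int f^2 dt
= 5^2 * 2.0400
= 25 * 2.0400 = 51.0000

51.0000


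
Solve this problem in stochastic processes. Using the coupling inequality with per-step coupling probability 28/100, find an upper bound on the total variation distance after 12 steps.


TV distance bound <= (1-delta)^n
= (1 - 0.2800)^12
= 0.7200^12
= 0.0194

0.0194


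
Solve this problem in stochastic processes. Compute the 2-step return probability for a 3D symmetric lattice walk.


P(return in 2 steps) = P(reverse first step) = 1/(2d)
= 1/6
= 0.1667

0.1667


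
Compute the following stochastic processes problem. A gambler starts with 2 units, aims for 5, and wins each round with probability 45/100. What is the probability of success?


Gambler's ruin formula:
r = q/p = 0.5500/0.4500 = 1.2222
P(win) = (1 - r^i)/(1 - r^N)
= (1 - 1.2222^2)/(1 - 1.2222^5)
= 0.2859

0.2859


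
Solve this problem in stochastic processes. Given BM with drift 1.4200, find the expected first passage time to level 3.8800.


Expected first passage time = a/mu
= 3.8800/1.4200
= 2.7324

2.7324


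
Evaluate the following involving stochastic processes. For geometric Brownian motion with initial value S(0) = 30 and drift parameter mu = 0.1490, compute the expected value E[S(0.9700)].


E[S(t)] = S(0) * exp(mu * t)
= 30 * exp(0.1490 * 0.9700)
= 30 * 1.1555
= 34.6649

34.6649


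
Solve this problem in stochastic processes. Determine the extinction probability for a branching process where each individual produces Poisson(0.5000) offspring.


Since mu = 0.5000 <= 1, extinction probability = 1.

1.0000


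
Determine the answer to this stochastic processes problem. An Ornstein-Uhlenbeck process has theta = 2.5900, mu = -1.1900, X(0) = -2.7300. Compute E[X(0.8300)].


E[X(t)] = mu + (X(0) - mu)*exp(-theta*t)
= -1.1900 + (-2.7300 - -1.1900)*exp(-2.5900*0.8300)
= -1.1900 + -1.5400 * 0.1165
= -1.3694

-1.3694


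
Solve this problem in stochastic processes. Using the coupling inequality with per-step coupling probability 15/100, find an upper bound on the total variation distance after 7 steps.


TV distance bound <= (1-delta)^n
= (1 - 0.1500)^7
= 0.8500^7
= 0.3206

0.3206


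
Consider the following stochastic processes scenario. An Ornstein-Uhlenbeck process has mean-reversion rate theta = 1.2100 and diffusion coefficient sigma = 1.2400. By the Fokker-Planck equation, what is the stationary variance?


Stationary variance = sigma^2 / (2*theta)
= 1.2400^2 / (2*1.2100)
= 1.5376 / 2.4200
= 0.6354

0.6354


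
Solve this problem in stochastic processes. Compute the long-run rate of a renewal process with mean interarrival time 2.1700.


Long-run renewal rate = 1/E(X)
= 1/2.1700
= 0.4608

0.4608


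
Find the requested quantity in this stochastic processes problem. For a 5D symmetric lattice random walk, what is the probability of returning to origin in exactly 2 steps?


P(return in 2 steps) = P(reverse first step) = 1/(2d)
= 1/10
= 0.1000

0.1000


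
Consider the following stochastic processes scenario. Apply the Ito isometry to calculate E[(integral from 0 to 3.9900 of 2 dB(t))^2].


By Ito isometry: E[(int f dB)^2] = int f^2 dt
= 2^2 * 3.9900
= 4 * 3.9900 = 15.9600

15.9600


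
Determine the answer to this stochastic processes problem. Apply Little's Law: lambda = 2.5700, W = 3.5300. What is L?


Little's Law: L = lambda * W
= 2.5700 * 3.5300
= 9.0721

9.0721


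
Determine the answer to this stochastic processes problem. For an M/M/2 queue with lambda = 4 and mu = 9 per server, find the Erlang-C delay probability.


a = lambda/mu = 0.4444
rho = a/c = 0.2222
Erlang-C formula applied:
C(c,a) = 0.0808

0.0808


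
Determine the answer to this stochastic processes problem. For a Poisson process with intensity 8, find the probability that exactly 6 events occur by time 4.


P(N(t)=k) = (lambda*t)^k * exp(-lambda*t) / k!
lambda*t = 32
= 32^6 * exp(-32) / 6!
= 1073741824 * 1.2664e-14 / 720
= 1.8886e-08

1.8886e-08


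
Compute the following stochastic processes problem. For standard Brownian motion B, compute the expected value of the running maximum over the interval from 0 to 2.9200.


E(max B(s)) = sqrt(2t/pi)
= sqrt(2*2.9200/pi)
= sqrt(1.8589)
= 1.3634

1.3634


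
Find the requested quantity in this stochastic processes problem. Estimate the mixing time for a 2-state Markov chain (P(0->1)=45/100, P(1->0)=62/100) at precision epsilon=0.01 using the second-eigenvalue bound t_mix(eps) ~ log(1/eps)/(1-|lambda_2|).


lambda_2 = |1 - p01 - p10| = |1 - 0.4500 - 0.6200| = 0.0700
t_mix ~ log(1/eps)/(1 - |lambda_2|)
= log(100)/(1 - 0.0700) = 4.6052/0.9300
= 4.9518

4.9518


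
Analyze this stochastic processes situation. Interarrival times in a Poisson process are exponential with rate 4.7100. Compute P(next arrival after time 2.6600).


P(X > t) = exp(-lambda * t)
= exp(-4.7100 * 2.6600)
= exp(-12.5286) = 3.6216e-06

3.6216e-06


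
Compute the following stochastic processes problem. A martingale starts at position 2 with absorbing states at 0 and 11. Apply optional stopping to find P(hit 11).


By optional stopping theorem: E(M at tau) = M(0) = 2
P(hit 11)*11 + P(hit 0)*0 = 2
P(hit 11) = (2 - 0)/(11 - 0) = 2/11 = 0.1818

0.1818


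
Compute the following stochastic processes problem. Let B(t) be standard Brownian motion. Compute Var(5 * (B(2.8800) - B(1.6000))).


Var(alpha*(B(t)-B(s))) = alpha^2 * (t-s)
= 5^2 * (2.8800 - 1.6000)
= 25 * 1.2800
= 32.0000

32.0000


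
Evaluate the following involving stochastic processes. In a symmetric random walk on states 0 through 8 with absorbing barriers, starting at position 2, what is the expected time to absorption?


For symmetric RW on 0,...,N with absorbing barriers, E(i) = i*(N-i)
E(2) = 2 * 6 = 12

12


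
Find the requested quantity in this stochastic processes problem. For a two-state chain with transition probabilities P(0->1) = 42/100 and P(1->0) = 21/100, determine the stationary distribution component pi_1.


Stationary distribution: pi_0 = p10/(p01+p10), pi_1 = p01/(p01+p10)
p01 = 0.4200, p10 = 0.2100
pi_1 = 0.6667

0.6667


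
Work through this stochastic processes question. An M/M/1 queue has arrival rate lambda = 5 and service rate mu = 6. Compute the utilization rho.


rho = lambda/mu
= 5/6
= 0.8333

0.8333


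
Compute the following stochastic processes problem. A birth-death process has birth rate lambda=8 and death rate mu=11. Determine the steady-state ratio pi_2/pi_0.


For birth-death process, pi_n/pi_0 = (lambda/mu)^n
= (8/11)^2
= 0.5289

0.5289


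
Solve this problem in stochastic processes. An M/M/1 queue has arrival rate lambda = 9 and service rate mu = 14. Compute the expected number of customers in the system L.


rho = 9/14 = 0.6429
L = rho/(1-rho)
= 0.6429/0.3571
= 1.8000

1.8000


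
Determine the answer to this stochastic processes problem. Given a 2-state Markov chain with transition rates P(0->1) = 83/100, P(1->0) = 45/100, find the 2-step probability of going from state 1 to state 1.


Computing P^2 by matrix multiplication.
P = [[0.1700, 0.8300], [0.4500, 0.5500]]
After raising P to the power 2:
P^2(1,1) = 0.6760

0.6760


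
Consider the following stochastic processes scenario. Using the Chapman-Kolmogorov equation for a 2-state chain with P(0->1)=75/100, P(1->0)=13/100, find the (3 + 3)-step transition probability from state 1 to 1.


P^6 = P^3 * P^3
Computing via matrix multiplication of the transition matrix.
Entry (1,1) of P^6 = 0.8523

0.8523


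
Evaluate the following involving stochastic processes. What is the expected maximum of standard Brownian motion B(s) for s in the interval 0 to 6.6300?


E(max B(s)) = sqrt(2t/pi)
= sqrt(2*6.6300/pi)
= sqrt(4.2208)
= 2.0545

2.0545


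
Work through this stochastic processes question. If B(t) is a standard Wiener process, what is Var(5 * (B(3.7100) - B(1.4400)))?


Var(alpha*(B(t)-B(s))) = alpha^2 * (t-s)
= 5^2 * (3.7100 - 1.4400)
= 25 * 2.2700
= 56.7500

56.7500


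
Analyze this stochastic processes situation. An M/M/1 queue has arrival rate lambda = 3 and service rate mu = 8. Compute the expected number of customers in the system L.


rho = 3/8 = 0.3750
L = rho/(1-rho)
= 0.3750/0.6250
= 0.6000

0.6000


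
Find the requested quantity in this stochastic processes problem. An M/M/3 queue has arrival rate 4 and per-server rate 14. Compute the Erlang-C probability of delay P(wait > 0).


a = lambda/mu = 0.2857
rho = a/c = 0.0952
Erlang-C formula applied:
C(c,a) = 0.0032

0.0032


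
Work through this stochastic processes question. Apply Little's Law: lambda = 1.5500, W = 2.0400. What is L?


Little's Law: L = lambda * W
= 1.5500 * 2.0400
= 3.1620

3.1620


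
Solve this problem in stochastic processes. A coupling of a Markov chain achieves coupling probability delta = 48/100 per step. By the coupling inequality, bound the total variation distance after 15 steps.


TV distance bound <= (1-delta)^n
= (1 - 0.4800)^15
= 0.5200^15
= 5.4960e-05

5.4960e-05


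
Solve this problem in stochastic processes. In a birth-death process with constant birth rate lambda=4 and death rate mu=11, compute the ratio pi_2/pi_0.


For birth-death process, pi_n/pi_0 = (lambda/mu)^n
= (4/11)^2
= 0.1322

0.1322


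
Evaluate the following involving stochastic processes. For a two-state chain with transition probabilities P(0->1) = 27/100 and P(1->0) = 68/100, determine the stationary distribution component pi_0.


Stationary distribution: pi_0 = p10/(p01+p10), pi_1 = p01/(p01+p10)
p01 = 0.2700, p10 = 0.6800
pi_0 = 0.7158

0.7158


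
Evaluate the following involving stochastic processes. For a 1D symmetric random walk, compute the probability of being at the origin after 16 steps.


P(S(16) = 0) = C(16,8) / 4^8
= 12870 / 65536
= 0.1964

0.1964


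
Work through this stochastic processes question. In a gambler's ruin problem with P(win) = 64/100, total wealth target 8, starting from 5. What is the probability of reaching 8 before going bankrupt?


Gambler's ruin formula:
r = q/p = 0.3600/0.6400 = 0.5625
P(win) = (1 - r^i)/(1 - r^N)
= (1 - 0.5625^5)/(1 - 0.5625^8)
= 0.9532

0.9532


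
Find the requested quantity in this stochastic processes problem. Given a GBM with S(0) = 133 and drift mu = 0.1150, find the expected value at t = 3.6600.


E[S(t)] = S(0) * exp(mu * t)
= 133 * exp(0.1150 * 3.6600)
= 133 * 1.5233
= 202.6031

202.6031


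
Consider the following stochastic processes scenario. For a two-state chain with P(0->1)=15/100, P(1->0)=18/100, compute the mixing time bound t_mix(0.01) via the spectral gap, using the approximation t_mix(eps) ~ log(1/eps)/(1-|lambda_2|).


lambda_2 = |1 - p01 - p10| = |1 - 0.1500 - 0.1800| = 0.6700
t_mix ~ log(1/eps)/(1 - |lambda_2|)
= log(100)/(1 - 0.6700) = 4.6052/0.3300
= 13.9551

13.9551


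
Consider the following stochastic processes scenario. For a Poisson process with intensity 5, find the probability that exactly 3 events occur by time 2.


P(N(t)=k) = (lambda*t)^k * exp(-lambda*t) / k!
lambda*t = 10
= 10^3 * exp(-10) / 3!
= 1000 * 4.5400e-05 / 6
= 0.0076

0.0076


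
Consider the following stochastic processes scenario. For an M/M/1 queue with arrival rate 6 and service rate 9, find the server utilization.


rho = lambda/mu
= 6/9
= 0.6667

0.6667


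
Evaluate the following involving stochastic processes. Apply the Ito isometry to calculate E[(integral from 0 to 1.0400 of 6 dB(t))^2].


By Ito isometry: E[(int f dB)^2] = int f^2 dt
= 6^2 * 1.0400
= 36 * 1.0400 = 37.4400

37.4400


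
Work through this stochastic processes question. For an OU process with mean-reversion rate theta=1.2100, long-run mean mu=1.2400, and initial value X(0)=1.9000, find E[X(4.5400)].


E[X(t)] = mu + (X(0) - mu)*exp(-theta*t)
= 1.2400 + (1.9000 - 1.2400)*exp(-1.2100*4.5400)
= 1.2400 + 0.6600 * 0.0041
= 1.2427

1.2427


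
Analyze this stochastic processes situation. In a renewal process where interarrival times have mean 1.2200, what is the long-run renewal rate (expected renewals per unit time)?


Long-run renewal rate = 1/E(X)
= 1/1.2200
= 0.8197

0.8197


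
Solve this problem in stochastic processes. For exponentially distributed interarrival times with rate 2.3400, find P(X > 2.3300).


P(X > t) = exp(-lambda * t)
= exp(-2.3400 * 2.3300)
= exp(-5.4522) = 0.0043

0.0043


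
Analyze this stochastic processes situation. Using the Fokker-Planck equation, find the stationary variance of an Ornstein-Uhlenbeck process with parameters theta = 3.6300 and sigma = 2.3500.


Stationary variance = sigma^2 / (2*theta)
= 2.3500^2 / (2*3.6300)
= 5.5225 / 7.2600
= 0.7607

0.7607


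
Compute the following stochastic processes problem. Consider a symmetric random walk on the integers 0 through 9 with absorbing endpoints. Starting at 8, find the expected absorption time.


For symmetric RW on 0,...,N with absorbing barriers, E(i) = i*(N-i)
E(8) = 8 * 1 = 8

8


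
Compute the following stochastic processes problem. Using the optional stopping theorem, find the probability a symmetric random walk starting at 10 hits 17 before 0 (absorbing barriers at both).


By optional stopping theorem: E(M at tau) = M(0) = 10
P(hit 17)*17 + P(hit 0)*0 = 10
P(hit 17) = (10 - 0)/(17 - 0) = 10/17 = 0.5882

0.5882


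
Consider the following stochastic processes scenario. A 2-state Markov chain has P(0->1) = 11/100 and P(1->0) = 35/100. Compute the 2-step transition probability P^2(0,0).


Computing P^2 by matrix multiplication.
P = [[0.8900, 0.1100], [0.3500, 0.6500]]
After raising P to the power 2:
P^2(0,0) = 0.8306

0.8306


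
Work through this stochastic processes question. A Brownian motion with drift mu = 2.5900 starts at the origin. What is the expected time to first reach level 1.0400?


Expected first passage time = a/mu
= 1.0400/2.5900
= 0.4015

0.4015


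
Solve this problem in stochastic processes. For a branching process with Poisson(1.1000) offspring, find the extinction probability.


Since mu = 1.1000 > 1, extinction prob q < 1.
Solve s = exp(mu*(s-1)) iteratively.
q = 0.8239

0.8239


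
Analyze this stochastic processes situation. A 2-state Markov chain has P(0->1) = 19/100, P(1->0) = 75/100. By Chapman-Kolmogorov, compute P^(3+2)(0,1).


P^5 = P^3 * P^2
Computing via matrix multiplication of the transition matrix.
Entry (0,1) of P^5 = 0.2021

0.2021


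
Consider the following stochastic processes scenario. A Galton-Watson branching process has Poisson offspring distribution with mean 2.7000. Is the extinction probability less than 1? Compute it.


Since mu = 2.7000 > 1, extinction prob q < 1.
Solve s = exp(mu*(s-1)) iteratively.
q = 0.0844

0.0844


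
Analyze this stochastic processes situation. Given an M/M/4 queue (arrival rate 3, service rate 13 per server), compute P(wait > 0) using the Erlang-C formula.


a = lambda/mu = 0.2308
rho = a/c = 0.0577
Erlang-C formula applied:
C(c,a) = 9.9560e-05

9.9560e-05


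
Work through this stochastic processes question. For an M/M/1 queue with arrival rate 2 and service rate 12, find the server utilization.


rho = lambda/mu
= 2/12
= 0.1667

0.1667


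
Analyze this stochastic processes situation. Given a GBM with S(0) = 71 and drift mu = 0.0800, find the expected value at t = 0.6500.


E[S(t)] = S(0) * exp(mu * t)
= 71 * exp(0.0800 * 0.6500)
= 71 * 1.0534
= 74.7897

74.7897


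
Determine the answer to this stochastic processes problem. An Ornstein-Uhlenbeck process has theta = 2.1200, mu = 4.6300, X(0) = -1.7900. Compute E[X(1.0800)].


E[X(t)] = mu + (X(0) - mu)*exp(-theta*t)
= 4.6300 + (-1.7900 - 4.6300)*exp(-2.1200*1.0800)
= 4.6300 + -6.4200 * 0.1013
= 3.9796

3.9796


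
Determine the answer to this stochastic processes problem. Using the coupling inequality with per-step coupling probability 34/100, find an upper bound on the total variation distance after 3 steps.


TV distance bound <= (1-delta)^n
= (1 - 0.3400)^3
= 0.6600^3
= 0.2875

0.2875


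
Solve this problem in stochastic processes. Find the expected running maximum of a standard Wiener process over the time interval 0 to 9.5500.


E(max B(s)) = sqrt(2t/pi)
= sqrt(2*9.5500/pi)
= sqrt(6.0797)
= 2.4657

2.4657


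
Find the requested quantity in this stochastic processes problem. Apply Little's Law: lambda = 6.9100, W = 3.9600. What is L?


Little's Law: L = lambda * W
= 6.9100 * 3.9600
= 27.3636

27.3636


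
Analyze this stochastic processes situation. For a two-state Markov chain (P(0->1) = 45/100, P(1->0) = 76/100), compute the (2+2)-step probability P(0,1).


P^4 = P^2 * P^2
Computing via matrix multiplication of the transition matrix.
Entry (0,1) of P^4 = 0.3712

0.3712


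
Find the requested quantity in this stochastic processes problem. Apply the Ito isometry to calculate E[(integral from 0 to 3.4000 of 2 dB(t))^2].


By Ito isometry: E[(int f dB)^2] = int f^2 dt
= 2^2 * 3.4000
= 4 * 3.4000 = 13.6000

13.6000


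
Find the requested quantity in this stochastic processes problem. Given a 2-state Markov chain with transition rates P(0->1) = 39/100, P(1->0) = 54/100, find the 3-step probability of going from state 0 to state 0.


Computing P^3 by matrix multiplication.
P = [[0.6100, 0.3900], [0.5400, 0.4600]]
After raising P to the power 3:
P^3(0,0) = 0.5808

0.5808


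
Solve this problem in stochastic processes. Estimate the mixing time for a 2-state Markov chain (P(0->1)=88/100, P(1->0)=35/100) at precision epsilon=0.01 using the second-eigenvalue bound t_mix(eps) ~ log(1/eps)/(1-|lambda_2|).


lambda_2 = |1 - p01 - p10| = |1 - 0.8800 - 0.3500| = 0.2300
t_mix ~ log(1/eps)/(1 - |lambda_2|)
= log(100)/(1 - 0.2300) = 4.6052/0.7700
= 5.9807

5.9807


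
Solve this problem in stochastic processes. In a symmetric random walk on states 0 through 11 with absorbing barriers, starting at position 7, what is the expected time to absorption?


For symmetric RW on 0,...,N with absorbing barriers, E(i) = i*(N-i)
E(7) = 7 * 4 = 28

28


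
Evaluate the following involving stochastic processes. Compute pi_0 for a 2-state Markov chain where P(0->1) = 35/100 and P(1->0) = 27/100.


Stationary distribution: pi_0 = p10/(p01+p10), pi_1 = p01/(p01+p10)
p01 = 0.3500, p10 = 0.2700
pi_0 = 0.4355

0.4355


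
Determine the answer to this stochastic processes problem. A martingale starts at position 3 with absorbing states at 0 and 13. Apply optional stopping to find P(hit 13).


By optional stopping theorem: E(M at tau) = M(0) = 3
P(hit 13)*13 + P(hit 0)*0 = 3
P(hit 13) = (3 - 0)/(13 - 0) = 3/13 = 0.2308

0.2308
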